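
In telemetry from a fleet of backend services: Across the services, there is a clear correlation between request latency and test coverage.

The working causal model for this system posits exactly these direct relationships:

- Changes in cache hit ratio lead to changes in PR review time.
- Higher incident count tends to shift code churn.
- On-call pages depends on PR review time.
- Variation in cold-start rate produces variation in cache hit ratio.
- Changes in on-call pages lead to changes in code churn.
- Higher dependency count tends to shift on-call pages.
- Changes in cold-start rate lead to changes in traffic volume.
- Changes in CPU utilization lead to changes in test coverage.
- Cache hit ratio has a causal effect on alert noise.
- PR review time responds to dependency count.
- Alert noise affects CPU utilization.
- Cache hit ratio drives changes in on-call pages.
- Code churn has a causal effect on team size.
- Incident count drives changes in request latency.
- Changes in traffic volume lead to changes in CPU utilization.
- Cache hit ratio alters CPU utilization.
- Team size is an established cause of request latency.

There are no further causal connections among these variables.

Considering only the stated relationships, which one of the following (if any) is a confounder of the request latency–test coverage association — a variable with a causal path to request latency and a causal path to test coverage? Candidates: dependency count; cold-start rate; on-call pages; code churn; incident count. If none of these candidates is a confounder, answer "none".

cold-start rate

Cold-start rate causes request latency (cold-start rate → cache hit ratio → on-call pages → code churn → team size → request latency) and also causes test coverage (cold-start rate → traffic volume → CPU utilization → test coverage); it is a common cause of both.
Each of the other candidates lacks a causal path to at least one of request latency and test coverage, so they do not confound the relationship.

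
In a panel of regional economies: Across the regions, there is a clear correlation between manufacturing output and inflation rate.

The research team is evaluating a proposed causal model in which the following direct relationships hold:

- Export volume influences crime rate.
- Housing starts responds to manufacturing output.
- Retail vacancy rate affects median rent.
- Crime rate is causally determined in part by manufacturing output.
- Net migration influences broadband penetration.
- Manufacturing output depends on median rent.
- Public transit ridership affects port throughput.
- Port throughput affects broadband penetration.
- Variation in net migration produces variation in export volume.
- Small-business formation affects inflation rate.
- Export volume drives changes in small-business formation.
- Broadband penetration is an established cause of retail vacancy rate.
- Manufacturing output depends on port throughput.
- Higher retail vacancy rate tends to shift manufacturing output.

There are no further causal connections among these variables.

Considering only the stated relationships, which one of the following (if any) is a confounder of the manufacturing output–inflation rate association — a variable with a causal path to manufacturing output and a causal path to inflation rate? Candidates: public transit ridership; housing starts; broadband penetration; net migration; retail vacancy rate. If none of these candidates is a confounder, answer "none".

Net migration causes manufacturing output (net migration → broadband penetration → retail vacancy rate → manufacturing output) and also causes inflation rate (net migration → export volume → small-business formation → inflation rate); it is a common cause of both.
Each of the other candidates lacks a causal path to at least one of manufacturing output and inflation rate, so they do not confound the relationship.

net migration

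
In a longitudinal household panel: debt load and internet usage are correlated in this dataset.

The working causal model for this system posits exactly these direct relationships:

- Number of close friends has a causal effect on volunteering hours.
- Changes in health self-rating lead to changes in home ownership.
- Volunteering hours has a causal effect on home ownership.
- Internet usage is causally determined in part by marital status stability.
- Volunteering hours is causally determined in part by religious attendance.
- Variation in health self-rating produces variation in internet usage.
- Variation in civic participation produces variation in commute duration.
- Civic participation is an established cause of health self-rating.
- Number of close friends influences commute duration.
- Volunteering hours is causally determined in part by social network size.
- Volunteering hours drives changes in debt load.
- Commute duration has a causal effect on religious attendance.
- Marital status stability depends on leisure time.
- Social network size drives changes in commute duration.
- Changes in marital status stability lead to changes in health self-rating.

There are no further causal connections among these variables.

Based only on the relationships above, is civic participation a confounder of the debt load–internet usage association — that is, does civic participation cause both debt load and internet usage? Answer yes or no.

Civic participation has a causal path to debt load (civic participation → commute duration → religious attendance → volunteering hours → debt load) and to internet usage (civic participation → health self-rating → internet usage), so it is a common cause of both — a confounder.

yes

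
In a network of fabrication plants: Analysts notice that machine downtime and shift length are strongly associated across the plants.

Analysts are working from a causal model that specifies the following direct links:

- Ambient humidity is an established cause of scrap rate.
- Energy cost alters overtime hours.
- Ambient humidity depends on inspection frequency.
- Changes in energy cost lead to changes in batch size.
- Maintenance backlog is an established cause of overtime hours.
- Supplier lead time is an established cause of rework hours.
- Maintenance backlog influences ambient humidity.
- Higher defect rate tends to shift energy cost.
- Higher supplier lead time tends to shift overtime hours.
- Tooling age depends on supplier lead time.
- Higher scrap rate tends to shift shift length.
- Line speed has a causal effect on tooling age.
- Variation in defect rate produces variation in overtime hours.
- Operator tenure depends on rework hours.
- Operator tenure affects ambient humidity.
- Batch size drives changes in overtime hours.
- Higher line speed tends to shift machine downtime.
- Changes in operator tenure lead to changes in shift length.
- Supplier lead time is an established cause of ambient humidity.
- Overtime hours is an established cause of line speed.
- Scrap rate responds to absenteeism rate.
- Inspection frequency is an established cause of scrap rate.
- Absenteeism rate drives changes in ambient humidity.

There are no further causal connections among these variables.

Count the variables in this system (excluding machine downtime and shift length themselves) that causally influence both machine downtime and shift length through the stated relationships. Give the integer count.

The common causes are: maintenance backlog (to machine downtime via maintenance backlog → overtime hours → line speed → machine downtime; to shift length via maintenance backlog → ambient humidity → scrap rate → shift length); supplier lead time (to machine downtime via supplier lead time → overtime hours → line speed → machine downtime; to shift length via supplier lead time → ambient humidity → scrap rate → shift length).
Every other variable lacks a causal path to at least one of machine downtime and shift length.

2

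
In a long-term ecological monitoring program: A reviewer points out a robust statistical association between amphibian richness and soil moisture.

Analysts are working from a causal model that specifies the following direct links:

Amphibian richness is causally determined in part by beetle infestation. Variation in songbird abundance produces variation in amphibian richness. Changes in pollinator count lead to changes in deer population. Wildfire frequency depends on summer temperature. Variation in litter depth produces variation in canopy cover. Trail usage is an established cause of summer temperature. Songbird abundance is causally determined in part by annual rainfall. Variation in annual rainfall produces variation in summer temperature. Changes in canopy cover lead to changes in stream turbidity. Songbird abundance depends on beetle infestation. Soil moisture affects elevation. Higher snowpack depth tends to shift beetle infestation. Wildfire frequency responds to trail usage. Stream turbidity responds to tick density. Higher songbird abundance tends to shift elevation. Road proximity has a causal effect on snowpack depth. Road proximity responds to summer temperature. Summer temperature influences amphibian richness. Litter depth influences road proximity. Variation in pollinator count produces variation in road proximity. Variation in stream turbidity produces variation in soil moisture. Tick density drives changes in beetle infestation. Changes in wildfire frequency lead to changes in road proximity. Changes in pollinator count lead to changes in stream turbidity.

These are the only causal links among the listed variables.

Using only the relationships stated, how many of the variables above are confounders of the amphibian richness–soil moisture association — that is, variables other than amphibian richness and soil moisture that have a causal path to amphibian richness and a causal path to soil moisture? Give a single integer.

3

The common causes are: litter depth (to amphibian richness via litter depth → road proximity → snowpack depth → beetle infestation → amphibian richness; to soil moisture via litter depth → canopy cover → stream turbidity → soil moisture); pollinator count (to amphibian richness via pollinator count → road proximity → snowpack depth → beetle infestation → amphibian richness; to soil moisture via pollinator count → stream turbidity → soil moisture); tick density (to amphibian richness via tick density → beetle infestation → amphibian richness; to soil moisture via tick density → stream turbidity → soil moisture).
Every other variable lacks a causal path to at least one of amphibian richness and soil moisture.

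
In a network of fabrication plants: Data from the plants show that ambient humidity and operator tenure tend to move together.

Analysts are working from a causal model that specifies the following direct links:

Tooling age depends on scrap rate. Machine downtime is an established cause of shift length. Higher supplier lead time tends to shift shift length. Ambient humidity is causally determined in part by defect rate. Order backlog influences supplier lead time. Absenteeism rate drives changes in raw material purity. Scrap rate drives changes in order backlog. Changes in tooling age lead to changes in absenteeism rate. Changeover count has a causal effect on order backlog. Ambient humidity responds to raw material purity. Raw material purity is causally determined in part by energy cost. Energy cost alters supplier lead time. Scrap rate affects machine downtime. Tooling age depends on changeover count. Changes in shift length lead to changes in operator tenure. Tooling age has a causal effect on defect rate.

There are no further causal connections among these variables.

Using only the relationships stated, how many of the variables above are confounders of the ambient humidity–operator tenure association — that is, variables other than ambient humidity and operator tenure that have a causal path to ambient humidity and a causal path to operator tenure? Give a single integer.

The common causes are: changeover count (to ambient humidity via changeover count → tooling age → defect rate → ambient humidity; to operator tenure via changeover count → order backlog → supplier lead time → shift length → operator tenure); energy cost (to ambient humidity via energy cost → raw material purity → ambient humidity; to operator tenure via energy cost → supplier lead time → shift length → operator tenure); scrap rate (to ambient humidity via scrap rate → tooling age → defect rate → ambient humidity; to operator tenure via scrap rate → machine downtime → shift length → operator tenure).
Every other variable lacks a causal path to at least one of ambient humidity and operator tenure.

3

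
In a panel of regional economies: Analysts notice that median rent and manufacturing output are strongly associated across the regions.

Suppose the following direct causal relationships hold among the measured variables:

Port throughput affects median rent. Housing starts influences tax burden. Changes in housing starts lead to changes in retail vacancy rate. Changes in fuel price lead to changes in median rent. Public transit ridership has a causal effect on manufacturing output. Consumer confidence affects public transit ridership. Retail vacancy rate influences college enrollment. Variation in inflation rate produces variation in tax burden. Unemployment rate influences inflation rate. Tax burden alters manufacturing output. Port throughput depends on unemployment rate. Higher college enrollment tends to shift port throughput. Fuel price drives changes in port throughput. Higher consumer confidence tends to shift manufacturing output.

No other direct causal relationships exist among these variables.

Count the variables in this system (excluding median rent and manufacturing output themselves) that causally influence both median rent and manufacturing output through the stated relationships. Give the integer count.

2

The common causes are: housing starts (to median rent via housing starts → retail vacancy rate → college enrollment → port throughput → median rent; to manufacturing output via housing starts → tax burden → manufacturing output); unemployment rate (to median rent via unemployment rate → port throughput → median rent; to manufacturing output via unemployment rate → inflation rate → tax burden → manufacturing output).
Every other variable lacks a causal path to at least one of median rent and manufacturing output.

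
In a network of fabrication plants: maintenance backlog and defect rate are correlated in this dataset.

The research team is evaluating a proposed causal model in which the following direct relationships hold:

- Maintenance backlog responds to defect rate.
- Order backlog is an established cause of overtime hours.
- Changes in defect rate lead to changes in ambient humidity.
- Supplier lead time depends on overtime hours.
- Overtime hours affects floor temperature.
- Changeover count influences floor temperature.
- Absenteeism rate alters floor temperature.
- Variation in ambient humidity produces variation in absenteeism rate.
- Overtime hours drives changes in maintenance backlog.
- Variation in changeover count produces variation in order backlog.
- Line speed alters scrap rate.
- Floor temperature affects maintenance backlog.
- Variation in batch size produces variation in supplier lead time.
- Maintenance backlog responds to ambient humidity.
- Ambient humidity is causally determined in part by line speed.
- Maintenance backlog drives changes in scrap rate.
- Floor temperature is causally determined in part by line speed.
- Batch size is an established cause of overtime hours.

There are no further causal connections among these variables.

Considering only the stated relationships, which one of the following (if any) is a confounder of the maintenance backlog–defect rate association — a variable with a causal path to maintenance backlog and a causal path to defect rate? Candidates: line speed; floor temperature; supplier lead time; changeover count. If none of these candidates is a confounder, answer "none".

None of the listed candidates has causal paths to both maintenance backlog and defect rate in the stated relationships, so none is a common cause.

none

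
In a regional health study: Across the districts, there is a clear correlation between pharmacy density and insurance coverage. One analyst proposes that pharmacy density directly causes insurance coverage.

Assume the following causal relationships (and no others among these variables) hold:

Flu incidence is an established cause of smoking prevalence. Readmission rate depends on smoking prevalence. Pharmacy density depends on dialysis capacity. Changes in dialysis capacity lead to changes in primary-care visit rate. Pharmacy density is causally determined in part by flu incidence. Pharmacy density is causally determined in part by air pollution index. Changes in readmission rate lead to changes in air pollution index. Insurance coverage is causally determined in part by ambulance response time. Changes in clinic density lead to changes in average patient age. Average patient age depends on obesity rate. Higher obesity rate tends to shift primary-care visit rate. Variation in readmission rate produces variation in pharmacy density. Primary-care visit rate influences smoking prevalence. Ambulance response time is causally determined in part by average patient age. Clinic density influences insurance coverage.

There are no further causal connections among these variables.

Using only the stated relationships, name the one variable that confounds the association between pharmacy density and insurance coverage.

Obesity rate has a causal path to pharmacy density (obesity rate → primary-care visit rate → smoking prevalence → readmission rate → pharmacy density) and a separate causal path to insurance coverage (obesity rate → average patient age → ambulance response time → insurance coverage), so it is a common cause of both.
No stated relationship gives pharmacy density a causal route to insurance coverage, so the correlation is explained by the shared upstream cause rather than a direct effect.

obesity rate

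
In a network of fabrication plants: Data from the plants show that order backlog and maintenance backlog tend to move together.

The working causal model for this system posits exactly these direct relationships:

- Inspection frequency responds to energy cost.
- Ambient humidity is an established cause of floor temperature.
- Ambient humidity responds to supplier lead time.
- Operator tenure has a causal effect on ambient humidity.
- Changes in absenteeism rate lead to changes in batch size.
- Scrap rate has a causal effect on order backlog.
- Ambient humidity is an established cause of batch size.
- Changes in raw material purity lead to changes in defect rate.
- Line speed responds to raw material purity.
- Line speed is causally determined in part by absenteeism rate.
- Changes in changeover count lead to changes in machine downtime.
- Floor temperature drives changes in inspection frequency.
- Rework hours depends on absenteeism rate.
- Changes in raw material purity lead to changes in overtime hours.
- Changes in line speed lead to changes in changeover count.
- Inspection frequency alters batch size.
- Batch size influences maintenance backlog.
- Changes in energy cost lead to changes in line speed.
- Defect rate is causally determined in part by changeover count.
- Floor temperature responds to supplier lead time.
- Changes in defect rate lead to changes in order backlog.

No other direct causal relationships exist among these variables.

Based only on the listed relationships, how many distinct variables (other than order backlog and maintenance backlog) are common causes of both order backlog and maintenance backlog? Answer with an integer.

The common causes are: absenteeism rate (to order backlog via absenteeism rate → line speed → changeover count → defect rate → order backlog; to maintenance backlog via absenteeism rate → batch size → maintenance backlog); energy cost (to order backlog via energy cost → line speed → changeover count → defect rate → order backlog; to maintenance backlog via energy cost → inspection frequency → batch size → maintenance backlog).
Every other variable lacks a causal path to at least one of order backlog and maintenance backlog.

2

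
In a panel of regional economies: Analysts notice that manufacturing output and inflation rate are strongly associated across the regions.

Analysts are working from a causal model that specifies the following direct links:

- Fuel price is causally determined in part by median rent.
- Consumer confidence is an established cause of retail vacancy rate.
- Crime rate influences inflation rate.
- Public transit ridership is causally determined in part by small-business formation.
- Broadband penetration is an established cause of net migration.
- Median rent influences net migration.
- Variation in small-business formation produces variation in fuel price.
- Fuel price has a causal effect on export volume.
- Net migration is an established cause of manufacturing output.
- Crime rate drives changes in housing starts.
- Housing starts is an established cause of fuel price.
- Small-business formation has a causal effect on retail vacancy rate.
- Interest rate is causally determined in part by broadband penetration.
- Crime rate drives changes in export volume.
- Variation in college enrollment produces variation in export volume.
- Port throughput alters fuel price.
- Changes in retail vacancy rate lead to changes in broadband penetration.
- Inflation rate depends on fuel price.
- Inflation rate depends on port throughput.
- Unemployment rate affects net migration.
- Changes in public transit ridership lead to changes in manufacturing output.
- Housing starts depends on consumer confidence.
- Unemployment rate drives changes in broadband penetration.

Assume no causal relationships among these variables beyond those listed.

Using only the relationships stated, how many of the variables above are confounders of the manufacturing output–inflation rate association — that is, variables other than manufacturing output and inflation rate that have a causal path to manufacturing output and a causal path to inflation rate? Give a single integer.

3

The common causes are: consumer confidence (to manufacturing output via consumer confidence → retail vacancy rate → broadband penetration → net migration → manufacturing output; to inflation rate via consumer confidence → housing starts → fuel price → inflation rate); median rent (to manufacturing output via median rent → net migration → manufacturing output; to inflation rate via median rent → fuel price → inflation rate); small-business formation (to manufacturing output via small-business formation → public transit ridership → manufacturing output; to inflation rate via small-business formation → fuel price → inflation rate).
Every other variable lacks a causal path to at least one of manufacturing output and inflation rate.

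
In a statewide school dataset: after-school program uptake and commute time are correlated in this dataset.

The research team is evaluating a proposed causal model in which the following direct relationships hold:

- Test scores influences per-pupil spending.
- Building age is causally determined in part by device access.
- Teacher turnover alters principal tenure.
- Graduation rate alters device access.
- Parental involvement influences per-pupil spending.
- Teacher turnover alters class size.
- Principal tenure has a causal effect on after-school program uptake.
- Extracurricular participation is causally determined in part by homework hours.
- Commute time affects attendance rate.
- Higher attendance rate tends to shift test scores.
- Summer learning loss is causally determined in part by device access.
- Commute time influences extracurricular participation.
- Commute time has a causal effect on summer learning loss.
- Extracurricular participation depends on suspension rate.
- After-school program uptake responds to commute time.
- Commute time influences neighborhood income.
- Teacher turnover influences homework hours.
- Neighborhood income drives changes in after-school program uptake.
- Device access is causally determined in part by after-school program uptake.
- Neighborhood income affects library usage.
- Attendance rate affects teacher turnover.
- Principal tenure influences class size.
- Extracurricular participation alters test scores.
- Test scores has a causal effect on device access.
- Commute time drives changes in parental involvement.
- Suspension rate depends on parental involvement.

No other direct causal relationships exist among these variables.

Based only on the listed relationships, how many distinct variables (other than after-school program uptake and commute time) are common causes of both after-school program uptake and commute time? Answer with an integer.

0

No listed variable has a causal path to both after-school program uptake and commute time, so there are no common causes.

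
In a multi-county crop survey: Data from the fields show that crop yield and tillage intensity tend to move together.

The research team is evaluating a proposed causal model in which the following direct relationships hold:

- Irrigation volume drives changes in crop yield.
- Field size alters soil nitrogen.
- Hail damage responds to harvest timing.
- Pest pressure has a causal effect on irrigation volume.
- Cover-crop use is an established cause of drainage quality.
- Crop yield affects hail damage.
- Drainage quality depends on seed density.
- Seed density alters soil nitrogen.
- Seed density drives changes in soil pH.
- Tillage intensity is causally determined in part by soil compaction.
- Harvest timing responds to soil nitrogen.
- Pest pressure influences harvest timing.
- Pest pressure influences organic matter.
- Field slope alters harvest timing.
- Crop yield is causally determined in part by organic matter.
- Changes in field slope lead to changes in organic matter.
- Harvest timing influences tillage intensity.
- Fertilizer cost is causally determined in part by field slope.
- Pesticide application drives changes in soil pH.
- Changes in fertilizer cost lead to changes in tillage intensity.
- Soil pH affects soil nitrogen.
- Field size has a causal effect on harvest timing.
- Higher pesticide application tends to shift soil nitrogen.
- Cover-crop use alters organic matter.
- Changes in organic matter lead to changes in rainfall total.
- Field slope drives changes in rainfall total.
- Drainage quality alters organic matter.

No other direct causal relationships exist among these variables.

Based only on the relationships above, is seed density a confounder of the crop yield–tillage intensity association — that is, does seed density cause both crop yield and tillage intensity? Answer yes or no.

Seed density has a causal path to crop yield (seed density → drainage quality → organic matter → crop yield) and to tillage intensity (seed density → soil nitrogen → harvest timing → tillage intensity), so it is a common cause of both — a confounder.

yes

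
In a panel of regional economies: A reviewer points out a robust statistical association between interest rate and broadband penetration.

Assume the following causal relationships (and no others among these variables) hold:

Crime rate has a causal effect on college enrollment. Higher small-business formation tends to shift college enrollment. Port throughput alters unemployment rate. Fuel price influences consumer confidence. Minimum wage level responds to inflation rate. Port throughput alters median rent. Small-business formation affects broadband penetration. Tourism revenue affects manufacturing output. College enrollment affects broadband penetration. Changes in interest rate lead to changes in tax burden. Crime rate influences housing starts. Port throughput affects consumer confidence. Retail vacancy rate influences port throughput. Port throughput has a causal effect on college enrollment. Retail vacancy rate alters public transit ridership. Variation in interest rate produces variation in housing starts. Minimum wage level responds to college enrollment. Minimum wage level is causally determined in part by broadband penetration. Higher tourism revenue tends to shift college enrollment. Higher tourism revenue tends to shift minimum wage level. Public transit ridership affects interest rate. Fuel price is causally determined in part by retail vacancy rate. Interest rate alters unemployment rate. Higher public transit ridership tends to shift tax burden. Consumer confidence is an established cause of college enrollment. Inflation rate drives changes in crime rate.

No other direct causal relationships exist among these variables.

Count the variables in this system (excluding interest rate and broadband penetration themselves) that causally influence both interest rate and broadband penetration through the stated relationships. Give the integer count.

The common causes are: retail vacancy rate (to interest rate via retail vacancy rate → public transit ridership → interest rate; to broadband penetration via retail vacancy rate → port throughput → college enrollment → broadband penetration).
Every other variable lacks a causal path to at least one of interest rate and broadband penetration.

1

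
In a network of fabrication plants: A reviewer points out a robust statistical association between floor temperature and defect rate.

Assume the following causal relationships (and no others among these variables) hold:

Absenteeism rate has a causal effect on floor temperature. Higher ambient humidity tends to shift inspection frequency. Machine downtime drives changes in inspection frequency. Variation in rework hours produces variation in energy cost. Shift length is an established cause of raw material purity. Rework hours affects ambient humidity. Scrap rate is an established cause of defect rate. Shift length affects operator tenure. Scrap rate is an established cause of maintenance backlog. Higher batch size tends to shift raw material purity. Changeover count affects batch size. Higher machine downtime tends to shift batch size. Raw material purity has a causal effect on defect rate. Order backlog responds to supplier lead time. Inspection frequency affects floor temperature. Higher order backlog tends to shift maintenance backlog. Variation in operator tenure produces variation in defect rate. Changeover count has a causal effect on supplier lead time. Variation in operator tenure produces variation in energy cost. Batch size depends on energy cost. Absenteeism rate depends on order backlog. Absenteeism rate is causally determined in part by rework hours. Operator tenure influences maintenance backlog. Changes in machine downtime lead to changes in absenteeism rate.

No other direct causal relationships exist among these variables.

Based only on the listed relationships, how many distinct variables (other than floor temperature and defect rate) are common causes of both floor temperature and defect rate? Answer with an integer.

The common causes are: changeover count (to floor temperature via changeover count → supplier lead time → order backlog → absenteeism rate → floor temperature; to defect rate via changeover count → batch size → raw material purity → defect rate); machine downtime (to floor temperature via machine downtime → absenteeism rate → floor temperature; to defect rate via machine downtime → batch size → raw material purity → defect rate); rework hours (to floor temperature via rework hours → absenteeism rate → floor temperature; to defect rate via rework hours → energy cost → batch size → raw material purity → defect rate).
Every other variable lacks a causal path to at least one of floor temperature and defect rate.

3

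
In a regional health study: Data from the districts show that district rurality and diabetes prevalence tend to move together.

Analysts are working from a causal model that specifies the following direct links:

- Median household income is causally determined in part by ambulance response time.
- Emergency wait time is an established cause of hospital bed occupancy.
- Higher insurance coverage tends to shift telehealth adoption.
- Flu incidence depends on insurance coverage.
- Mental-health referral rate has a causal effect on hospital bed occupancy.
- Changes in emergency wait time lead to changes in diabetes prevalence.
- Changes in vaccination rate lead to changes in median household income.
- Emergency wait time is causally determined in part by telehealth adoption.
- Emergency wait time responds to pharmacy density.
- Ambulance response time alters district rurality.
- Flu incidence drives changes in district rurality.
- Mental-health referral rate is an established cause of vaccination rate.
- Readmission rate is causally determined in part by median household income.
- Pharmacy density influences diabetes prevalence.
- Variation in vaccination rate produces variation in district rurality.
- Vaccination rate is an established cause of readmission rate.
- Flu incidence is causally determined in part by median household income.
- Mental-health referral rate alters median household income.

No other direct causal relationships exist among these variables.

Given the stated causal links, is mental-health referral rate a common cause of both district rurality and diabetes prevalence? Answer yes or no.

Mental-health referral rate has no stated causal path to diabetes prevalence. A confounder must cause both variables, so mental-health referral rate does not qualify.

no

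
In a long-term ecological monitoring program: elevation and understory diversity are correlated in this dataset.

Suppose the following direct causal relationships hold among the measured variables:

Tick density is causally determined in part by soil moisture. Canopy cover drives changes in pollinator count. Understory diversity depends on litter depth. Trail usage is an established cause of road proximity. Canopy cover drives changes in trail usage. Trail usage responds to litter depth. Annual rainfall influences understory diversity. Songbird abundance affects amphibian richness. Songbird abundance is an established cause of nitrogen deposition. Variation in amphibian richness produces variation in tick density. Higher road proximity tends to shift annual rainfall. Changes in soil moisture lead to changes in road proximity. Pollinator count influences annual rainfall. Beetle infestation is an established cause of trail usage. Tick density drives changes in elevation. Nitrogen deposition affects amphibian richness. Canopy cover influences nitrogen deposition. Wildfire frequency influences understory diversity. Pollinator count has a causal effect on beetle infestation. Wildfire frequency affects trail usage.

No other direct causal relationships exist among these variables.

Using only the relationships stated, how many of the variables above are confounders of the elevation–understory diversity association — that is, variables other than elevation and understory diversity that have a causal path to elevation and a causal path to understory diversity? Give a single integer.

2

The common causes are: canopy cover (to elevation via canopy cover → nitrogen deposition → amphibian richness → tick density → elevation; to understory diversity via canopy cover → pollinator count → annual rainfall → understory diversity); soil moisture (to elevation via soil moisture → tick density → elevation; to understory diversity via soil moisture → road proximity → annual rainfall → understory diversity).
Every other variable lacks a causal path to at least one of elevation and understory diversity.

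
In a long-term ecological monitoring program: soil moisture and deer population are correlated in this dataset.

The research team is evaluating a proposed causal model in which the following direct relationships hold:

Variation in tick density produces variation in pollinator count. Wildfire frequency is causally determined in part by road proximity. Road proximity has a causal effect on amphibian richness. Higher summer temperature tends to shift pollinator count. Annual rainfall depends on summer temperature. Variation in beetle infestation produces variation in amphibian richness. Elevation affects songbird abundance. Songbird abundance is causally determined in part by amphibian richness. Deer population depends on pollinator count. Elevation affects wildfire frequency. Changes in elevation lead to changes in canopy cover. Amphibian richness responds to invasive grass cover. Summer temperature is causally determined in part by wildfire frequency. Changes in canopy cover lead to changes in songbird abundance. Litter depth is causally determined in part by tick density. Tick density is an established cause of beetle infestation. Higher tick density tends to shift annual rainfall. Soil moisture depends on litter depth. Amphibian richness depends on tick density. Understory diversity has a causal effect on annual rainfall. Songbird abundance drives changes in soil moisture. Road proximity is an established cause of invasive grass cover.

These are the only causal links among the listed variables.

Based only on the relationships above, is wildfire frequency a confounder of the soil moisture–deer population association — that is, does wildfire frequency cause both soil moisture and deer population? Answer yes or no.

Wildfire frequency has no stated causal path to soil moisture. A confounder must cause both variables, so wildfire frequency does not qualify.

no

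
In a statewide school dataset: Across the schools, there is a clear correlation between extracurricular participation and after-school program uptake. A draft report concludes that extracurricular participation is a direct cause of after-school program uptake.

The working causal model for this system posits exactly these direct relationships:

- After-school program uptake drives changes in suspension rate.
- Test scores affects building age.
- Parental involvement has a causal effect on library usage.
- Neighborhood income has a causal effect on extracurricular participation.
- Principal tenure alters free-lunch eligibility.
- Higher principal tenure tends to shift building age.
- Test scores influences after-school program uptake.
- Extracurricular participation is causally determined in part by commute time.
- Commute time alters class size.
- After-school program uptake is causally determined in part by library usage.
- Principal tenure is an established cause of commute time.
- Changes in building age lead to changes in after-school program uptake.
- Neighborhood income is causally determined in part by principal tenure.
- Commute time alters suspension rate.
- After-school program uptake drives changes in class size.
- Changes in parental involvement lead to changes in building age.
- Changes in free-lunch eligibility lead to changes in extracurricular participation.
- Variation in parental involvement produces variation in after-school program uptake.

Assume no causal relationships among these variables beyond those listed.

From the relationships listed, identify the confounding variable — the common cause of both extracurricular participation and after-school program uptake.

principal tenure

Principal tenure has a causal path to extracurricular participation (principal tenure → neighborhood income → extracurricular participation) and a separate causal path to after-school program uptake (principal tenure → building age → after-school program uptake), so it is a common cause of both.
No stated relationship gives extracurricular participation a causal route to after-school program uptake, so the correlation is explained by the shared upstream cause rather than a direct effect.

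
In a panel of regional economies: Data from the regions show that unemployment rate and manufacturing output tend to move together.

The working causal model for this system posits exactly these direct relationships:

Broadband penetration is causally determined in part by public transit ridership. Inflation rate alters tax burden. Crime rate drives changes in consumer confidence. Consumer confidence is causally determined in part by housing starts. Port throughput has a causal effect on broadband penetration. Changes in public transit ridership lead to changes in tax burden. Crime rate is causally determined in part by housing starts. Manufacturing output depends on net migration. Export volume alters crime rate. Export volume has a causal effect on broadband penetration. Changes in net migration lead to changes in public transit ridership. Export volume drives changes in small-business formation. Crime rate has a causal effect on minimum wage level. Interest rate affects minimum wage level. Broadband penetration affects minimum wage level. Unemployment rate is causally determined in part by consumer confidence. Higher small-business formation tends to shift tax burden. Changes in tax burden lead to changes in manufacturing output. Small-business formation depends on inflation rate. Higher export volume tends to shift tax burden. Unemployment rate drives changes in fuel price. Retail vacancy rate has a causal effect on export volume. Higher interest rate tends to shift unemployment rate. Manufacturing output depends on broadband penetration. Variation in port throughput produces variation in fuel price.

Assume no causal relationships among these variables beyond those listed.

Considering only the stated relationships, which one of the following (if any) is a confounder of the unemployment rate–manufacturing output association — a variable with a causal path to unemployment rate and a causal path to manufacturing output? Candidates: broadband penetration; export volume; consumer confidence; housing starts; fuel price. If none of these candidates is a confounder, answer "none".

export volume

Export volume causes unemployment rate (export volume → crime rate → consumer confidence → unemployment rate) and also causes manufacturing output (export volume → broadband penetration → manufacturing output); it is a common cause of both.
Each of the other candidates lacks a causal path to at least one of unemployment rate and manufacturing output, so they do not confound the relationship.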